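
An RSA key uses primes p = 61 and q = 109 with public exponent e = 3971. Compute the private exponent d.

φ(n) = (p−1)(q−1) = 60·108 = 6480.
Need d with 3971·d ≡ 1 (mod 6480). Apply the extended Euclidean algorithm:
6480 = 1·3971 + 2509
3971 = 1·2509 + 1462
2509 = 1·1462 + 1047
1462 = 1·1047 + 415
1047 = 2·415 + 217
415 = 1·217 + 198
217 = 1·198 + 19
198 = 10·19 + 8
19 = 2·8 + 3
8 = 2·3 + 2
3 = 1·2 + 1
2 = 2·1 + 0
Back-substitute:
1 = 3 − 2
1 = −8 + 3·3
1 = 3·19 − 7·8
1 = −7·198 + 73·19
1 = 73·217 − 80·198
1 = −80·415 + 153·217
1 = 153·1047 − 386·415
1 = −386·1462 + 539·1047
1 = 539·2509 − 925·1462
1 = −925·3971 + 1464·2509
1 = 1464·6480 − 2389·3971
So 3971·(-2389) ≡ 1 (mod 6480), hence d ≡ -2389 ≡ 4091 (mod 6480).

4091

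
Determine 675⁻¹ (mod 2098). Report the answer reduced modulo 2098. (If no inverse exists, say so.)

1983

Apply the Euclidean algorithm to 2098 and 675:
2098 = 3×675 + 73
675 = 9×73 + 18
73 = 4×18 + 1
18 = 18×1 + 0
The gcd is 1. Working backward:
1 = 73 − 4·18
1 = −4·675 + 37·73
1 = 37·2098 − 115·675
Thus 675·(-115) ≡ 1 (mod 2098); reducing, -115 mod 2098 = 1983.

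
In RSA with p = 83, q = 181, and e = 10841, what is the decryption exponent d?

10361

φ(n) = (p−1)(q−1) = 82·180 = 14760.
Need d with 10841·d ≡ 1 (mod 14760). Apply the extended Euclidean algorithm:
14760 = 1×10841 + 3919
10841 = 2×3919 + 3003
3919 = 1×3003 + 916
3003 = 3×916 + 255
916 = 3×255 + 151
255 = 1×151 + 104
151 = 1×104 + 47
104 = 2×47 + 10
47 = 4×10 + 7
10 = 1×7 + 3
7 = 2×3 + 1
3 = 3×1 + 0
Back-substitute:
1 = 7 − 2·3
1 = −2·10 + 3·7
1 = 3·47 − 14·10
1 = −14·104 + 31·47
1 = 31·151 − 45·104
1 = −45·255 + 76·151
1 = 76·916 − 273·255
1 = −273·3003 + 895·916
1 = 895·3919 − 1168·3003
1 = −1168·10841 + 3231·3919
1 = 3231·14760 − 4399·10841
So 10841·(-4399) ≡ 1 (mod 14760), hence d ≡ -4399 ≡ 10361 (mod 14760).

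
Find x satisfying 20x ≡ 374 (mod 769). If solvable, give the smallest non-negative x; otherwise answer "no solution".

557

First find gcd(20, 769):
769 = 38*20 + 9
20 = 2*9 + 2
9 = 4*2 + 1
2 = 2*1 + 0
gcd = 1, so a unique solution mod 769 exists.
Back-substitute for the Bézout coefficients:
1 = 9 − 4·2
1 = −4·20 + 9·9
1 = 9·769 − 346·20
So 20·(-346) ≡ 1 (mod 769), giving 20⁻¹ ≡ 423.
x ≡ 20⁻¹·374 ≡ 423·374 ≡ 557 (mod 769).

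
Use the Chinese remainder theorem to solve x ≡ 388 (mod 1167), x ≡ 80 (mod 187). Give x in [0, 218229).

Write x = 388 + 1167·k. Then 1167·k ≡ 80 − 388 ≡ 66 (mod 187).
Need 1167⁻¹ mod 187. Extended Euclid on (187, 45):
187 = 4×45 + 7
45 = 6×7 + 3
7 = 2×3 + 1
3 = 3×1 + 0
Back-substitute:
1 = 7 − 2·3
1 = −2·45 + 13·7
1 = 13·187 − 54·45
1167⁻¹ ≡ 133 (mod 187), so k ≡ 133·66 ≡ 176 (mod 187).
x = 388 + 1167·176 = 205780.

205780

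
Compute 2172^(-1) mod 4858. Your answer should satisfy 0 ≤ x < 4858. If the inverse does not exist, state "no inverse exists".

Euclidean algorithm on 4858, 2172:
4858 = 2·2172 + 514
2172 = 4·514 + 116
514 = 4·116 + 50
116 = 2·50 + 16
50 = 3·16 + 2
16 = 8·2 + 0
The gcd is 2, not 1, hence no inverse exists.

no inverse exists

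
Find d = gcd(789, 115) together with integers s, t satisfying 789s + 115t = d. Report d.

Euclidean algorithm:
789 = 6*115 + 99
115 = 1*99 + 16
99 = 6*16 + 3
16 = 5*3 + 1
3 = 3*1 + 0
gcd(789, 115) = 1.
Back-substituting:
1 = 16 − 5·3
1 = −5·99 + 31·16
1 = 31·115 − 36·99
1 = −36·789 + 247·115
So 1 = (-36)·789 + (247)·115.

1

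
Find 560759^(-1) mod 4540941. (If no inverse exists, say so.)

gcd(4540941, 560759) by repeated division:
4540941 = 8·560759 + 54869
560759 = 10·54869 + 12069
54869 = 4·12069 + 6593
12069 = 1·6593 + 5476
6593 = 1·5476 + 1117
5476 = 4·1117 + 1008
1117 = 1·1008 + 109
1008 = 9·109 + 27
109 = 4·27 + 1
27 = 27·1 + 0
The gcd is 1. Working backward:
1 = 109 − 4·27
1 = −4·1008 + 37·109
1 = 37·1117 − 41·1008
1 = −41·5476 + 201·1117
1 = 201·6593 − 242·5476
1 = −242·12069 + 443·6593
1 = 443·54869 − 2014·12069
1 = −2014·560759 + 20583·54869
1 = 20583·4540941 − 166678·560759
Hence 560759⁻¹ ≡ -166678 ≡ 4374263 (mod 4540941).

4374263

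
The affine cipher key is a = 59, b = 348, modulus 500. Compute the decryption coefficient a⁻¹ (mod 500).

Apply the Euclidean algorithm to 500 and 59:
500 = 8·59 + 28
59 = 2·28 + 3
28 = 9·3 + 1
3 = 3·1 + 0
The gcd is 1. Working backward:
1 = 28 − 9·3
1 = −9·59 + 19·28
1 = 19·500 − 161·59
So 59·(-161) ≡ 1 (mod 500), and -161 ≡ 339 (mod 500).

339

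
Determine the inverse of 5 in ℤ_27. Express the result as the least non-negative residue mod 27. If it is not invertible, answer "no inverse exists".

11

Run Euclid on (27, 5):
27 = 5×5 + 2
5 = 2×2 + 1
2 = 2×1 + 0
The gcd is 1. Working backward:
1 = 5 − 2·2
1 = −2·27 + 11·5
So 5·11 ≡ 1 (mod 27).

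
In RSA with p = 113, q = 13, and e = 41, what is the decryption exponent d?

φ(n) = (p−1)(q−1) = 112·12 = 1344.
Need d with 41·d ≡ 1 (mod 1344). Apply the extended Euclidean algorithm:
1344 = 32·41 + 32
41 = 1·32 + 9
32 = 3·9 + 5
9 = 1·5 + 4
5 = 1·4 + 1
4 = 4·1 + 0
Back-substitute:
1 = 5 − 4
1 = −9 + 2·5
1 = 2·32 − 7·9
1 = −7·41 + 9·32
1 = 9·1344 − 295·41
So 41·(-295) ≡ 1 (mod 1344), hence d ≡ -295 ≡ 1049 (mod 1344).

1049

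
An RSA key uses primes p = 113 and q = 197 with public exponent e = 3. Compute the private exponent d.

14635

φ(n) = (p−1)(q−1) = 112·196 = 21952.
Need d with 3·d ≡ 1 (mod 21952). Apply the extended Euclidean algorithm:
21952 = 7317·3 + 1
3 = 3·1 + 0
Back-substitute:
1 = 21952 − 7317·3
So 3·(-7317) ≡ 1 (mod 21952), hence d ≡ -7317 ≡ 14635 (mod 21952).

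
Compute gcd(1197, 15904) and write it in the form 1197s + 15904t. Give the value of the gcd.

7

Apply Euclid's algorithm to 15904 and 1197:
15904 = 13*1197 + 343
1197 = 3*343 + 168
343 = 2*168 + 7
168 = 24*7 + 0
gcd(1197, 15904) = 7.
Working backward:
7 = 343 − 2·168
7 = −2·1197 + 7·343
7 = 7·15904 − 93·1197
So 7 = (7)·15904 + (-93)·1197.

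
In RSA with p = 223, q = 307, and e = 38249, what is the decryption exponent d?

5813

φ(n) = (p−1)(q−1) = 222·306 = 67932.
Need d with 38249·d ≡ 1 (mod 67932). Apply the extended Euclidean algorithm:
67932 = 1*38249 + 29683
38249 = 1*29683 + 8566
29683 = 3*8566 + 3985
8566 = 2*3985 + 596
3985 = 6*596 + 409
596 = 1*409 + 187
409 = 2*187 + 35
187 = 5*35 + 12
35 = 2*12 + 11
12 = 1*11 + 1
11 = 11*1 + 0
Back-substitute:
1 = 12 − 11
1 = −35 + 3·12
1 = 3·187 − 16·35
1 = −16·409 + 35·187
1 = 35·596 − 51·409
1 = −51·3985 + 341·596
1 = 341·8566 − 733·3985
1 = −733·29683 + 2540·8566
1 = 2540·38249 − 3273·29683
1 = −3273·67932 + 5813·38249
So 38249·5813 ≡ 1 (mod 67932), hence d = 5813.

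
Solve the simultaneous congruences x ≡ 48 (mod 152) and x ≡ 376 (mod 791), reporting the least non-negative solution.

88968

Write x = 48 + 152·k. Then 152·k ≡ 376 − 48 ≡ 328 (mod 791).
Need 152⁻¹ mod 791. Extended Euclid on (791, 152):
791 = 5×152 + 31
152 = 4×31 + 28
31 = 1×28 + 3
28 = 9×3 + 1
3 = 3×1 + 0
Back-substitute:
1 = 28 − 9·3
1 = −9·31 + 10·28
1 = 10·152 − 49·31
1 = −49·791 + 255·152
152⁻¹ ≡ 255 (mod 791), so k ≡ 255·328 ≡ 585 (mod 791).
x = 48 + 152·585 = 88968.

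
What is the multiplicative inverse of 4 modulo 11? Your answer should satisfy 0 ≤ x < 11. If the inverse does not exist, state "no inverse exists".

Run Euclid on (11, 4):
11 = 2×4 + 3
4 = 1×3 + 1
3 = 3×1 + 0
Since gcd(4, 11) = 1, back-substitute to write 1 as a combination:
1 = 4 − 3
1 = −11 + 3·4
So 4·3 ≡ 1 (mod 11).

3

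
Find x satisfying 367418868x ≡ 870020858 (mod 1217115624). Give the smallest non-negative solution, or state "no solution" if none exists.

gcd(367418868, 1217115624):
1217115624 = 3·367418868 + 114859020
367418868 = 3·114859020 + 22841808
114859020 = 5·22841808 + 649980
22841808 = 35·649980 + 92508
649980 = 7·92508 + 2424
92508 = 38·2424 + 396
2424 = 6·396 + 48
396 = 8·48 + 12
48 = 4·12 + 0
gcd = 12, but 12 ∤ 870020858, so the congruence has no solution.

no solution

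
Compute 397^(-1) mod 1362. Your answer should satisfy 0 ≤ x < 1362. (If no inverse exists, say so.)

gcd(1362, 397) by repeated division:
1362 = 3×397 + 171
397 = 2×171 + 55
171 = 3×55 + 6
55 = 9×6 + 1
6 = 6×1 + 0
gcd = 1, so the inverse exists. Back-substitute:
1 = 55 − 9·6
1 = −9·171 + 28·55
1 = 28·397 − 65·171
1 = −65·1362 + 223·397
So 397·223 ≡ 1 (mod 1362).

223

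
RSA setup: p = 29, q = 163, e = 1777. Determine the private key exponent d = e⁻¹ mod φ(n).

φ(n) = (p−1)(q−1) = 28·162 = 4536.
Need d with 1777·d ≡ 1 (mod 4536). Apply the extended Euclidean algorithm:
4536 = 2*1777 + 982
1777 = 1*982 + 795
982 = 1*795 + 187
795 = 4*187 + 47
187 = 3*47 + 46
47 = 1*46 + 1
46 = 46*1 + 0
Back-substitute:
1 = 47 − 46
1 = −187 + 4·47
1 = 4·795 − 17·187
1 = −17·982 + 21·795
1 = 21·1777 − 38·982
1 = −38·4536 + 97·1777
So 1777·97 ≡ 1 (mod 4536), hence d = 97.

97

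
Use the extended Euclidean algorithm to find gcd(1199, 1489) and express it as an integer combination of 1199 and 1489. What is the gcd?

1

Repeated division:
1489 = 1·1199 + 290
1199 = 4·290 + 39
290 = 7·39 + 17
39 = 2·17 + 5
17 = 3·5 + 2
5 = 2·2 + 1
2 = 2·1 + 0
gcd(1199, 1489) = 1.
Working backward:
1 = 5 − 2·2
1 = −2·17 + 7·5
1 = 7·39 − 16·17
1 = −16·290 + 119·39
1 = 119·1199 − 492·290
1 = −492·1489 + 611·1199
So 1 = (-492)·1489 + (611)·1199.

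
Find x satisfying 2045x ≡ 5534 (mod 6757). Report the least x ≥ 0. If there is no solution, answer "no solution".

4688

First find gcd(2045, 6757):
6757 = 3×2045 + 622
2045 = 3×622 + 179
622 = 3×179 + 85
179 = 2×85 + 9
85 = 9×9 + 4
9 = 2×4 + 1
4 = 4×1 + 0
gcd = 1, so a unique solution mod 6757 exists.
Back-substitute for the Bézout coefficients:
1 = 9 − 2·4
1 = −2·85 + 19·9
1 = 19·179 − 40·85
1 = −40·622 + 139·179
1 = 139·2045 − 457·622
1 = −457·6757 + 1510·2045
So 2045·(1510) ≡ 1 (mod 6757), giving 2045⁻¹ ≡ 1510.
x ≡ 2045⁻¹·5534 ≡ 1510·5534 ≡ 4688 (mod 6757).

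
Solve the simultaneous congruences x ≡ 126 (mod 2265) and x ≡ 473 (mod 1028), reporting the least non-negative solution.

505221

Write x = 126 + 2265·k. Then 2265·k ≡ 473 − 126 ≡ 347 (mod 1028).
Need 2265⁻¹ mod 1028. Extended Euclid on (1028, 209):
1028 = 4·209 + 192
209 = 1·192 + 17
192 = 11·17 + 5
17 = 3·5 + 2
5 = 2·2 + 1
2 = 2·1 + 0
Back-substitute:
1 = 5 − 2·2
1 = −2·17 + 7·5
1 = 7·192 − 79·17
1 = −79·209 + 86·192
1 = 86·1028 − 423·209
2265⁻¹ ≡ 605 (mod 1028), so k ≡ 605·347 ≡ 223 (mod 1028).
x = 126 + 2265·223 = 505221.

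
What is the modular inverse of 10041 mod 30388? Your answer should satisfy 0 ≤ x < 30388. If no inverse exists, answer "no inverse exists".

23049

Run Euclid on (30388, 10041):
30388 = 3*10041 + 265
10041 = 37*265 + 236
265 = 1*236 + 29
236 = 8*29 + 4
29 = 7*4 + 1
4 = 4*1 + 0
Since gcd(10041, 30388) = 1, back-substitute to write 1 as a combination:
1 = 29 − 7·4
1 = −7·236 + 57·29
1 = 57·265 − 64·236
1 = −64·10041 + 2425·265
1 = 2425·30388 − 7339·10041
So 10041·(-7339) ≡ 1 (mod 30388), and -7339 ≡ 23049 (mod 30388).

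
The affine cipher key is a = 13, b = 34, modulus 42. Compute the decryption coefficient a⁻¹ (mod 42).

13

Apply the Euclidean algorithm to 42 and 13:
42 = 3·13 + 3
13 = 4·3 + 1
3 = 3·1 + 0
The gcd is 1. Working backward:
1 = 13 − 4·3
1 = −4·42 + 13·13
So 13·13 ≡ 1 (mod 42).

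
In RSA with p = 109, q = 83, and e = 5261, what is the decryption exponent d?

φ(n) = (p−1)(q−1) = 108·82 = 8856.
Need d with 5261·d ≡ 1 (mod 8856). Apply the extended Euclidean algorithm:
8856 = 1*5261 + 3595
5261 = 1*3595 + 1666
3595 = 2*1666 + 263
1666 = 6*263 + 88
263 = 2*88 + 87
88 = 1*87 + 1
87 = 87*1 + 0
Back-substitute:
1 = 88 − 87
1 = −263 + 3·88
1 = 3·1666 − 19·263
1 = −19·3595 + 41·1666
1 = 41·5261 − 60·3595
1 = −60·8856 + 101·5261
So 5261·101 ≡ 1 (mod 8856), hence d = 101.

101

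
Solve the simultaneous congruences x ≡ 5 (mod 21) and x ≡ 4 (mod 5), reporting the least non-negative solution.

89

Write x = 5 + 21·k. Then 21·k ≡ 4 − 5 ≡ 4 (mod 5).
Need 21⁻¹ mod 5. Extended Euclid on (5, 1):
5 = 5*1 + 0
21⁻¹ ≡ 1 (mod 5), so k ≡ 1·4 ≡ 4 (mod 5).
x = 5 + 21·4 = 89.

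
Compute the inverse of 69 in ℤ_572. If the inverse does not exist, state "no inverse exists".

Extended Euclidean algorithm:
572 = 8*69 + 20
69 = 3*20 + 9
20 = 2*9 + 2
9 = 4*2 + 1
2 = 2*1 + 0
The gcd is 1. Working backward:
1 = 9 − 4·2
1 = −4·20 + 9·9
1 = 9·69 − 31·20
1 = −31·572 + 257·69
So 69·257 ≡ 1 (mod 572).

257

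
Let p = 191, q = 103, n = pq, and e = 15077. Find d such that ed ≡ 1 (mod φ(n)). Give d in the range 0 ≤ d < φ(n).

φ(n) = (p−1)(q−1) = 190·102 = 19380.
Need d with 15077·d ≡ 1 (mod 19380). Apply the extended Euclidean algorithm:
19380 = 1×15077 + 4303
15077 = 3×4303 + 2168
4303 = 1×2168 + 2135
2168 = 1×2135 + 33
2135 = 64×33 + 23
33 = 1×23 + 10
23 = 2×10 + 3
10 = 3×3 + 1
3 = 3×1 + 0
Back-substitute:
1 = 10 − 3·3
1 = −3·23 + 7·10
1 = 7·33 − 10·23
1 = −10·2135 + 647·33
1 = 647·2168 − 657·2135
1 = −657·4303 + 1304·2168
1 = 1304·15077 − 4569·4303
1 = −4569·19380 + 5873·15077
So 15077·5873 ≡ 1 (mod 19380), hence d = 5873.

5873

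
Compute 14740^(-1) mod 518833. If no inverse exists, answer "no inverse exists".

193700

Run Euclid on (518833, 14740):
518833 = 35×14740 + 2933
14740 = 5×2933 + 75
2933 = 39×75 + 8
75 = 9×8 + 3
8 = 2×3 + 2
3 = 1×2 + 1
2 = 2×1 + 0
Since gcd(14740, 518833) = 1, back-substitute to write 1 as a combination:
1 = 3 − 2
1 = −8 + 3·3
1 = 3·75 − 28·8
1 = −28·2933 + 1095·75
1 = 1095·14740 − 5503·2933
1 = −5503·518833 + 193700·14740
So 14740·193700 ≡ 1 (mod 518833).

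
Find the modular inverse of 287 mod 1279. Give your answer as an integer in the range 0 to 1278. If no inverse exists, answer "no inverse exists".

205

Run Euclid on (1279, 287):
1279 = 4·287 + 131
287 = 2·131 + 25
131 = 5·25 + 6
25 = 4·6 + 1
6 = 6·1 + 0
gcd = 1, so the inverse exists. Back-substitute:
1 = 25 − 4·6
1 = −4·131 + 21·25
1 = 21·287 − 46·131
1 = −46·1279 + 205·287
So 287·205 ≡ 1 (mod 1279).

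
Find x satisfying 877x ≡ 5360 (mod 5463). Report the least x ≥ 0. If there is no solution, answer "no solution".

First find gcd(877, 5463):
5463 = 6×877 + 201
877 = 4×201 + 73
201 = 2×73 + 55
73 = 1×55 + 18
55 = 3×18 + 1
18 = 18×1 + 0
gcd = 1, so a unique solution mod 5463 exists.
Back-substitute for the Bézout coefficients:
1 = 55 − 3·18
1 = −3·73 + 4·55
1 = 4·201 − 11·73
1 = −11·877 + 48·201
1 = 48·5463 − 299·877
So 877·(-299) ≡ 1 (mod 5463), giving 877⁻¹ ≡ 5164.
x ≡ 877⁻¹·5360 ≡ 5164·5360 ≡ 3482 (mod 5463).

3482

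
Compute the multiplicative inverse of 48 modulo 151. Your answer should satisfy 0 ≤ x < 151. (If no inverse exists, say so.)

129

Apply the Euclidean algorithm to 151 and 48:
151 = 3·48 + 7
48 = 6·7 + 6
7 = 1·6 + 1
6 = 6·1 + 0
gcd = 1, so the inverse exists. Back-substitute:
1 = 7 − 6
1 = −48 + 7·7
1 = 7·151 − 22·48
Thus 48·(-22) ≡ 1 (mod 151); reducing, -22 mod 151 = 129.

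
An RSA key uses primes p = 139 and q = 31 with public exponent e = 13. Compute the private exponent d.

637

φ(n) = (p−1)(q−1) = 138·30 = 4140.
Need d with 13·d ≡ 1 (mod 4140). Apply the extended Euclidean algorithm:
4140 = 318×13 + 6
13 = 2×6 + 1
6 = 6×1 + 0
Back-substitute:
1 = 13 − 2·6
1 = −2·4140 + 637·13
So 13·637 ≡ 1 (mod 4140), hence d = 637.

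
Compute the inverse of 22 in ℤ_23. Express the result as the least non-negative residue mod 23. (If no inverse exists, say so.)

gcd(23, 22) by repeated division:
23 = 1×22 + 1
22 = 22×1 + 0
The gcd is 1. Working backward:
1 = 23 − 22
Thus 22·(-1) ≡ 1 (mod 23); reducing, -1 mod 23 = 22.

22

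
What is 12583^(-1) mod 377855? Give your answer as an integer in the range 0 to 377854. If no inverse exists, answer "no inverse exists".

Apply the Euclidean algorithm to 377855 and 12583:
377855 = 30·12583 + 365
12583 = 34·365 + 173
365 = 2·173 + 19
173 = 9·19 + 2
19 = 9·2 + 1
2 = 2·1 + 0
Since gcd(12583, 377855) = 1, back-substitute to write 1 as a combination:
1 = 19 − 9·2
1 = −9·173 + 82·19
1 = 82·365 − 173·173
1 = −173·12583 + 5964·365
1 = 5964·377855 − 179093·12583
Thus 12583·(-179093) ≡ 1 (mod 377855); reducing, -179093 mod 377855 = 198762.

198762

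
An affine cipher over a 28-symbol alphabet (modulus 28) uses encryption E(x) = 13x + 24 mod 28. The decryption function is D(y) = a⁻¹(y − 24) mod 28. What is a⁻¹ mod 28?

Extended Euclidean algorithm:
28 = 2×13 + 2
13 = 6×2 + 1
2 = 2×1 + 0
gcd = 1, so the inverse exists. Back-substitute:
1 = 13 − 6·2
1 = −6·28 + 13·13
So 13·13 ≡ 1 (mod 28).

13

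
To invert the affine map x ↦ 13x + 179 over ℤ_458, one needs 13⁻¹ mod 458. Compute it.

gcd(458, 13) by repeated division:
458 = 35·13 + 3
13 = 4·3 + 1
3 = 3·1 + 0
Since gcd(13, 458) = 1, back-substitute to write 1 as a combination:
1 = 13 − 4·3
1 = −4·458 + 141·13
So 13·141 ≡ 1 (mod 458).

141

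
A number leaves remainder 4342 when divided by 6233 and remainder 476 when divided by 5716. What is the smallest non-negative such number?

4230316

Write x = 4342 + 6233·k. Then 6233·k ≡ 476 − 4342 ≡ 1850 (mod 5716).
Need 6233⁻¹ mod 5716. Extended Euclid on (5716, 517):
5716 = 11*517 + 29
517 = 17*29 + 24
29 = 1*24 + 5
24 = 4*5 + 4
5 = 1*4 + 1
4 = 4*1 + 0
Back-substitute:
1 = 5 − 4
1 = −24 + 5·5
1 = 5·29 − 6·24
1 = −6·517 + 107·29
1 = 107·5716 − 1183·517
6233⁻¹ ≡ 4533 (mod 5716), so k ≡ 4533·1850 ≡ 678 (mod 5716).
x = 4342 + 6233·678 = 4230316.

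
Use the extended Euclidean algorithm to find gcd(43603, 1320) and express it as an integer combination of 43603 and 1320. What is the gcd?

1

Repeated division:
43603 = 33·1320 + 43
1320 = 30·43 + 30
43 = 1·30 + 13
30 = 2·13 + 4
13 = 3·4 + 1
4 = 4·1 + 0
gcd(43603, 1320) = 1.
Back-substituting:
1 = 13 − 3·4
1 = −3·30 + 7·13
1 = 7·43 − 10·30
1 = −10·1320 + 307·43
1 = 307·43603 − 10141·1320
So 1 = (307)·43603 + (-10141)·1320.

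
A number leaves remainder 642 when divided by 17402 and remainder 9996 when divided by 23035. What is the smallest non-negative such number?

Write x = 642 + 17402·k. Then 17402·k ≡ 9996 − 642 ≡ 9354 (mod 23035).
Need 17402⁻¹ mod 23035. Extended Euclid on (23035, 17402):
23035 = 1·17402 + 5633
17402 = 3·5633 + 503
5633 = 11·503 + 100
503 = 5·100 + 3
100 = 33·3 + 1
3 = 3·1 + 0
Back-substitute:
1 = 100 − 33·3
1 = −33·503 + 166·100
1 = 166·5633 − 1859·503
1 = −1859·17402 + 5743·5633
1 = 5743·23035 − 7602·17402
17402⁻¹ ≡ 15433 (mod 23035), so k ≡ 15433·9354 ≡ 22972 (mod 23035).
x = 642 + 17402·22972 = 399759386.

399759386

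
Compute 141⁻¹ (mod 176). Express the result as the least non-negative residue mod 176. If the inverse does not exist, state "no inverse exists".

Extended Euclidean algorithm:
176 = 1·141 + 35
141 = 4·35 + 1
35 = 35·1 + 0
The gcd is 1. Working backward:
1 = 141 − 4·35
1 = −4·176 + 5·141
So 141·5 ≡ 1 (mod 176).

5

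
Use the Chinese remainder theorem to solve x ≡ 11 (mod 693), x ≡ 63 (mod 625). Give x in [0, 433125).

408188

Write x = 11 + 693·k. Then 693·k ≡ 63 − 11 ≡ 52 (mod 625).
Need 693⁻¹ mod 625. Extended Euclid on (625, 68):
625 = 9·68 + 13
68 = 5·13 + 3
13 = 4·3 + 1
3 = 3·1 + 0
Back-substitute:
1 = 13 − 4·3
1 = −4·68 + 21·13
1 = 21·625 − 193·68
693⁻¹ ≡ 432 (mod 625), so k ≡ 432·52 ≡ 589 (mod 625).
x = 11 + 693·589 = 408188.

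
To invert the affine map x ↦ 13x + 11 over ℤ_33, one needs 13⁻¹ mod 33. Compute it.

Run Euclid on (33, 13):
33 = 2×13 + 7
13 = 1×7 + 6
7 = 1×6 + 1
6 = 6×1 + 0
The gcd is 1. Working backward:
1 = 7 − 6
1 = −13 + 2·7
1 = 2·33 − 5·13
Thus 13·(-5) ≡ 1 (mod 33); reducing, -5 mod 33 = 28.

28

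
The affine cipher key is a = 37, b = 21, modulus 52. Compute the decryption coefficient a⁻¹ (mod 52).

gcd(52, 37) by repeated division:
52 = 1·37 + 15
37 = 2·15 + 7
15 = 2·7 + 1
7 = 7·1 + 0
gcd = 1, so the inverse exists. Back-substitute:
1 = 15 − 2·7
1 = −2·37 + 5·15
1 = 5·52 − 7·37
Thus 37·(-7) ≡ 1 (mod 52); reducing, -7 mod 52 = 45.

45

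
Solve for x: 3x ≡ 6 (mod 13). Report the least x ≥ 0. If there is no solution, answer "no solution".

2

First find gcd(3, 13):
13 = 4*3 + 1
3 = 3*1 + 0
gcd = 1, so a unique solution mod 13 exists.
Back-substitute for the Bézout coefficients:
1 = 13 − 4·3
So 3·(-4) ≡ 1 (mod 13), giving 3⁻¹ ≡ 9.
x ≡ 3⁻¹·6 ≡ 9·6 ≡ 2 (mod 13).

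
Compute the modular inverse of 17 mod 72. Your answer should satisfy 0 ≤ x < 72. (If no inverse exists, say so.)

Extended Euclidean algorithm:
72 = 4·17 + 4
17 = 4·4 + 1
4 = 4·1 + 0
gcd = 1, so the inverse exists. Back-substitute:
1 = 17 − 4·4
1 = −4·72 + 17·17
So 17·17 ≡ 1 (mod 72).

17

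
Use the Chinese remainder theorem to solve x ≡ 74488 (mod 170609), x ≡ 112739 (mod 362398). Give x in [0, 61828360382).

52191585505

Write x = 74488 + 170609·k. Then 170609·k ≡ 112739 − 74488 ≡ 38251 (mod 362398).
Need 170609⁻¹ mod 362398. Extended Euclid on (362398, 170609):
362398 = 2·170609 + 21180
170609 = 8·21180 + 1169
21180 = 18·1169 + 138
1169 = 8·138 + 65
138 = 2·65 + 8
65 = 8·8 + 1
8 = 8·1 + 0
Back-substitute:
1 = 65 − 8·8
1 = −8·138 + 17·65
1 = 17·1169 − 144·138
1 = −144·21180 + 2609·1169
1 = 2609·170609 − 21016·21180
1 = −21016·362398 + 44641·170609
170609⁻¹ ≡ 44641 (mod 362398), so k ≡ 44641·38251 ≡ 305913 (mod 362398).
x = 74488 + 170609·305913 = 52191585505.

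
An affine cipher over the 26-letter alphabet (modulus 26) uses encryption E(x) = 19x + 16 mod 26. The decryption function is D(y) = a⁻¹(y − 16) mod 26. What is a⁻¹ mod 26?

11

Apply the Euclidean algorithm to 26 and 19:
26 = 1×19 + 7
19 = 2×7 + 5
7 = 1×5 + 2
5 = 2×2 + 1
2 = 2×1 + 0
The gcd is 1. Working backward:
1 = 5 − 2·2
1 = −2·7 + 3·5
1 = 3·19 − 8·7
1 = −8·26 + 11·19
So 19·11 ≡ 1 (mod 26).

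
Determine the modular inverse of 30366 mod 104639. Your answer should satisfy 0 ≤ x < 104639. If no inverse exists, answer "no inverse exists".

Run Euclid on (104639, 30366):
104639 = 3·30366 + 13541
30366 = 2·13541 + 3284
13541 = 4·3284 + 405
3284 = 8·405 + 44
405 = 9·44 + 9
44 = 4·9 + 8
9 = 1·8 + 1
8 = 8·1 + 0
The gcd is 1. Working backward:
1 = 9 − 8
1 = −44 + 5·9
1 = 5·405 − 46·44
1 = −46·3284 + 373·405
1 = 373·13541 − 1538·3284
1 = −1538·30366 + 3449·13541
1 = 3449·104639 − 11885·30366
Hence 30366⁻¹ ≡ -11885 ≡ 92754 (mod 104639).

92754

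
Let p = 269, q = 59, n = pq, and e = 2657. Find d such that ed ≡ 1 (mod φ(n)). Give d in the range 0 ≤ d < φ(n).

φ(n) = (p−1)(q−1) = 268·58 = 15544.
Need d with 2657·d ≡ 1 (mod 15544). Apply the extended Euclidean algorithm:
15544 = 5*2657 + 2259
2657 = 1*2259 + 398
2259 = 5*398 + 269
398 = 1*269 + 129
269 = 2*129 + 11
129 = 11*11 + 8
11 = 1*8 + 3
8 = 2*3 + 2
3 = 1*2 + 1
2 = 2*1 + 0
Back-substitute:
1 = 3 − 2
1 = −8 + 3·3
1 = 3·11 − 4·8
1 = −4·129 + 47·11
1 = 47·269 − 98·129
1 = −98·398 + 145·269
1 = 145·2259 − 823·398
1 = −823·2657 + 968·2259
1 = 968·15544 − 5663·2657
So 2657·(-5663) ≡ 1 (mod 15544), hence d ≡ -5663 ≡ 9881 (mod 15544).

9881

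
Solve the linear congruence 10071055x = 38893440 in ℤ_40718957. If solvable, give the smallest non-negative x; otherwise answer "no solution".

First find gcd(10071055, 40718957):
40718957 = 4*10071055 + 434737
10071055 = 23*434737 + 72104
434737 = 6*72104 + 2113
72104 = 34*2113 + 262
2113 = 8*262 + 17
262 = 15*17 + 7
17 = 2*7 + 3
7 = 2*3 + 1
3 = 3*1 + 0
gcd = 1, so a unique solution mod 40718957 exists.
Back-substitute for the Bézout coefficients:
1 = 7 − 2·3
1 = −2·17 + 5·7
1 = 5·262 − 77·17
1 = −77·2113 + 621·262
1 = 621·72104 − 21191·2113
1 = −21191·434737 + 127767·72104
1 = 127767·10071055 − 2959832·434737
1 = −2959832·40718957 + 11967095·10071055
So 10071055·(11967095) ≡ 1 (mod 40718957), giving 10071055⁻¹ ≡ 11967095.
x ≡ 10071055⁻¹·38893440 ≡ 11967095·38893440 ≡ 32975912 (mod 40718957).

32975912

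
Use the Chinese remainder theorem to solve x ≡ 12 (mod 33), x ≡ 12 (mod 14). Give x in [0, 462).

12

Write x = 12 + 33·k. Then 33·k ≡ 12 − 12 ≡ 0 (mod 14).
Need 33⁻¹ mod 14. Extended Euclid on (14, 5):
14 = 2*5 + 4
5 = 1*4 + 1
4 = 4*1 + 0
Back-substitute:
1 = 5 − 4
1 = −14 + 3·5
33⁻¹ ≡ 3 (mod 14), so k ≡ 3·0 ≡ 0 (mod 14).
x = 12 + 33·0 = 12.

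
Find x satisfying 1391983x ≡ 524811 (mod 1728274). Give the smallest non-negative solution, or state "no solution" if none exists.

1160409

First find gcd(1391983, 1728274):
1728274 = 1×1391983 + 336291
1391983 = 4×336291 + 46819
336291 = 7×46819 + 8558
46819 = 5×8558 + 4029
8558 = 2×4029 + 500
4029 = 8×500 + 29
500 = 17×29 + 7
29 = 4×7 + 1
7 = 7×1 + 0
gcd = 1, so a unique solution mod 1728274 exists.
Back-substitute for the Bézout coefficients:
1 = 29 − 4·7
1 = −4·500 + 69·29
1 = 69·4029 − 556·500
1 = −556·8558 + 1181·4029
1 = 1181·46819 − 6461·8558
1 = −6461·336291 + 46408·46819
1 = 46408·1391983 − 192093·336291
1 = −192093·1728274 + 238501·1391983
So 1391983·(238501) ≡ 1 (mod 1728274), giving 1391983⁻¹ ≡ 238501.
x ≡ 1391983⁻¹·524811 ≡ 238501·524811 ≡ 1160409 (mod 1728274).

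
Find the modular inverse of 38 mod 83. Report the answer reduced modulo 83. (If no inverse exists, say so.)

59

gcd(83, 38) by repeated division:
83 = 2×38 + 7
38 = 5×7 + 3
7 = 2×3 + 1
3 = 3×1 + 0
gcd = 1, so the inverse exists. Back-substitute:
1 = 7 − 2·3
1 = −2·38 + 11·7
1 = 11·83 − 24·38
So 38·(-24) ≡ 1 (mod 83), and -24 ≡ 59 (mod 83).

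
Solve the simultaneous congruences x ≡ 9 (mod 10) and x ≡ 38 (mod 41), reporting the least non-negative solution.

Write x = 9 + 10·k. Then 10·k ≡ 38 − 9 ≡ 29 (mod 41).
Need 10⁻¹ mod 41. Extended Euclid on (41, 10):
41 = 4*10 + 1
10 = 10*1 + 0
Back-substitute:
1 = 41 − 4·10
10⁻¹ ≡ 37 (mod 41), so k ≡ 37·29 ≡ 7 (mod 41).
x = 9 + 10·7 = 79.

79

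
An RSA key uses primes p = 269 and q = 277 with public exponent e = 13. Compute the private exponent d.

39829

φ(n) = (p−1)(q−1) = 268·276 = 73968.
Need d with 13·d ≡ 1 (mod 73968). Apply the extended Euclidean algorithm:
73968 = 5689·13 + 11
13 = 1·11 + 2
11 = 5·2 + 1
2 = 2·1 + 0
Back-substitute:
1 = 11 − 5·2
1 = −5·13 + 6·11
1 = 6·73968 − 34139·13
So 13·(-34139) ≡ 1 (mod 73968), hence d ≡ -34139 ≡ 39829 (mod 73968).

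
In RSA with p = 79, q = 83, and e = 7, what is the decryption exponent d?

φ(n) = (p−1)(q−1) = 78·82 = 6396.
Need d with 7·d ≡ 1 (mod 6396). Apply the extended Euclidean algorithm:
6396 = 913×7 + 5
7 = 1×5 + 2
5 = 2×2 + 1
2 = 2×1 + 0
Back-substitute:
1 = 5 − 2·2
1 = −2·7 + 3·5
1 = 3·6396 − 2741·7
So 7·(-2741) ≡ 1 (mod 6396), hence d ≡ -2741 ≡ 3655 (mod 6396).

3655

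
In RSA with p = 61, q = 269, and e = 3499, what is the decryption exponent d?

φ(n) = (p−1)(q−1) = 60·268 = 16080.
Need d with 3499·d ≡ 1 (mod 16080). Apply the extended Euclidean algorithm:
16080 = 4×3499 + 2084
3499 = 1×2084 + 1415
2084 = 1×1415 + 669
1415 = 2×669 + 77
669 = 8×77 + 53
77 = 1×53 + 24
53 = 2×24 + 5
24 = 4×5 + 4
5 = 1×4 + 1
4 = 4×1 + 0
Back-substitute:
1 = 5 − 4
1 = −24 + 5·5
1 = 5·53 − 11·24
1 = −11·77 + 16·53
1 = 16·669 − 139·77
1 = −139·1415 + 294·669
1 = 294·2084 − 433·1415
1 = −433·3499 + 727·2084
1 = 727·16080 − 3341·3499
So 3499·(-3341) ≡ 1 (mod 16080), hence d ≡ -3341 ≡ 12739 (mod 16080).

12739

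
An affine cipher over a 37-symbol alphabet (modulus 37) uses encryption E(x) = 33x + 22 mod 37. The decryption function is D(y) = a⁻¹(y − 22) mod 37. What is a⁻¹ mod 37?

Extended Euclidean algorithm:
37 = 1*33 + 4
33 = 8*4 + 1
4 = 4*1 + 0
gcd = 1, so the inverse exists. Back-substitute:
1 = 33 − 8·4
1 = −8·37 + 9·33
So 33·9 ≡ 1 (mod 37).

9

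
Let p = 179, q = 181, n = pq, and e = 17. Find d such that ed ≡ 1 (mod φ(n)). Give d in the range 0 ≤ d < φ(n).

13193

φ(n) = (p−1)(q−1) = 178·180 = 32040.
Need d with 17·d ≡ 1 (mod 32040). Apply the extended Euclidean algorithm:
32040 = 1884*17 + 12
17 = 1*12 + 5
12 = 2*5 + 2
5 = 2*2 + 1
2 = 2*1 + 0
Back-substitute:
1 = 5 − 2·2
1 = −2·12 + 5·5
1 = 5·17 − 7·12
1 = −7·32040 + 13193·17
So 17·13193 ≡ 1 (mod 32040), hence d = 13193.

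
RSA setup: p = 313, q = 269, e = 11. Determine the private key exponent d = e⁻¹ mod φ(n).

15203

φ(n) = (p−1)(q−1) = 312·268 = 83616.
Need d with 11·d ≡ 1 (mod 83616). Apply the extended Euclidean algorithm:
83616 = 7601*11 + 5
11 = 2*5 + 1
5 = 5*1 + 0
Back-substitute:
1 = 11 − 2·5
1 = −2·83616 + 15203·11
So 11·15203 ≡ 1 (mod 83616), hence d = 15203.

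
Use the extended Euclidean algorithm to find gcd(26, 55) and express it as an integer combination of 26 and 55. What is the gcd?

1

Apply Euclid's algorithm to 55 and 26:
55 = 2*26 + 3
26 = 8*3 + 2
3 = 1*2 + 1
2 = 2*1 + 0
gcd(26, 55) = 1.
Back-substituting:
1 = 3 − 2
1 = −26 + 9·3
1 = 9·55 − 19·26
So 1 = (9)·55 + (-19)·26.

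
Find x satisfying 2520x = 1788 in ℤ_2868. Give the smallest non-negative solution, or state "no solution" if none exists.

102

First find gcd(2520, 2868):
2868 = 1×2520 + 348
2520 = 7×348 + 84
348 = 4×84 + 12
84 = 7×12 + 0
gcd = 12 and 12 | 1788, so solutions exist. Divide through by 12: 210x ≡ 149 (mod 239).
Now find 210⁻¹ mod 239:
239 = 1×210 + 29
210 = 7×29 + 7
29 = 4×7 + 1
7 = 7×1 + 0
Back-substitute:
1 = 29 − 4·7
1 = −4·210 + 29·29
1 = 29·239 − 33·210
So 210·(-33) ≡ 1 (mod 239), i.e. 210⁻¹ ≡ 206.
Then x ≡ 206·149 ≡ 102 (mod 239); the smallest non-negative solution is x = 102.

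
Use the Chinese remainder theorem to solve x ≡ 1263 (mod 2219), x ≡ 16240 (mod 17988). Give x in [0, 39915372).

16295380

Write x = 1263 + 2219·k. Then 2219·k ≡ 16240 − 1263 ≡ 14977 (mod 17988).
Need 2219⁻¹ mod 17988. Extended Euclid on (17988, 2219):
17988 = 8×2219 + 236
2219 = 9×236 + 95
236 = 2×95 + 46
95 = 2×46 + 3
46 = 15×3 + 1
3 = 3×1 + 0
Back-substitute:
1 = 46 − 15·3
1 = −15·95 + 31·46
1 = 31·236 − 77·95
1 = −77·2219 + 724·236
1 = 724·17988 − 5869·2219
2219⁻¹ ≡ 12119 (mod 17988), so k ≡ 12119·14977 ≡ 7343 (mod 17988).
x = 1263 + 2219·7343 = 16295380.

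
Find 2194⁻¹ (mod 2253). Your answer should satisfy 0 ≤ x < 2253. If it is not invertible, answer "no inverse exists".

1642

Extended Euclidean algorithm:
2253 = 1×2194 + 59
2194 = 37×59 + 11
59 = 5×11 + 4
11 = 2×4 + 3
4 = 1×3 + 1
3 = 3×1 + 0
Since gcd(2194, 2253) = 1, back-substitute to write 1 as a combination:
1 = 4 − 3
1 = −11 + 3·4
1 = 3·59 − 16·11
1 = −16·2194 + 595·59
1 = 595·2253 − 611·2194
Hence 2194⁻¹ ≡ -611 ≡ 1642 (mod 2253).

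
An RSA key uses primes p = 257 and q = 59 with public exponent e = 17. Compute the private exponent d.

10481

φ(n) = (p−1)(q−1) = 256·58 = 14848.
Need d with 17·d ≡ 1 (mod 14848). Apply the extended Euclidean algorithm:
14848 = 873*17 + 7
17 = 2*7 + 3
7 = 2*3 + 1
3 = 3*1 + 0
Back-substitute:
1 = 7 − 2·3
1 = −2·17 + 5·7
1 = 5·14848 − 4367·17
So 17·(-4367) ≡ 1 (mod 14848), hence d ≡ -4367 ≡ 10481 (mod 14848).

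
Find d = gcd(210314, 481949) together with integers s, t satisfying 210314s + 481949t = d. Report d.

13

Apply Euclid's algorithm to 481949 and 210314:
481949 = 2*210314 + 61321
210314 = 3*61321 + 26351
61321 = 2*26351 + 8619
26351 = 3*8619 + 494
8619 = 17*494 + 221
494 = 2*221 + 52
221 = 4*52 + 13
52 = 4*13 + 0
gcd(210314, 481949) = 13.
Back-substituting:
13 = 221 − 4·52
13 = −4·494 + 9·221
13 = 9·8619 − 157·494
13 = −157·26351 + 480·8619
13 = 480·61321 − 1117·26351
13 = −1117·210314 + 3831·61321
13 = 3831·481949 − 8779·210314
So 13 = (3831)·481949 + (-8779)·210314.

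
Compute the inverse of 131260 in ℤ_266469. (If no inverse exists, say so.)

Run Euclid on (266469, 131260):
266469 = 2·131260 + 3949
131260 = 33·3949 + 943
3949 = 4·943 + 177
943 = 5·177 + 58
177 = 3·58 + 3
58 = 19·3 + 1
3 = 3·1 + 0
Since gcd(131260, 266469) = 1, back-substitute to write 1 as a combination:
1 = 58 − 19·3
1 = −19·177 + 58·58
1 = 58·943 − 309·177
1 = −309·3949 + 1294·943
1 = 1294·131260 − 43011·3949
1 = −43011·266469 + 87316·131260
So 131260·87316 ≡ 1 (mod 266469).

87316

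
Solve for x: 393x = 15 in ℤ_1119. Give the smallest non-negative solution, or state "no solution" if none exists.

First find gcd(393, 1119):
1119 = 2·393 + 333
393 = 1·333 + 60
333 = 5·60 + 33
60 = 1·33 + 27
33 = 1·27 + 6
27 = 4·6 + 3
6 = 2·3 + 0
gcd = 3 and 3 | 15, so solutions exist. Divide through by 3: 131x ≡ 5 (mod 373).
Now find 131⁻¹ mod 373:
373 = 2*131 + 111
131 = 1*111 + 20
111 = 5*20 + 11
20 = 1*11 + 9
11 = 1*9 + 2
9 = 4*2 + 1
2 = 2*1 + 0
Back-substitute:
1 = 9 − 4·2
1 = −4·11 + 5·9
1 = 5·20 − 9·11
1 = −9·111 + 50·20
1 = 50·131 − 59·111
1 = −59·373 + 168·131
So 131⁻¹ ≡ 168 (mod 373).
Then x ≡ 168·5 ≡ 94 (mod 373); the smallest non-negative solution is x = 94.

94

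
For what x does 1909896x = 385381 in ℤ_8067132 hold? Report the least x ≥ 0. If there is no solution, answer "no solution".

gcd(1909896, 8067132):
8067132 = 4*1909896 + 427548
1909896 = 4*427548 + 199704
427548 = 2*199704 + 28140
199704 = 7*28140 + 2724
28140 = 10*2724 + 900
2724 = 3*900 + 24
900 = 37*24 + 12
24 = 2*12 + 0
gcd = 12, but 12 ∤ 385381, so the congruence has no solution.

no solution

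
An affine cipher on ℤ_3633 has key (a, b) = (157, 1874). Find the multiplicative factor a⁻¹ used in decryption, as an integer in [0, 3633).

gcd(3633, 157) by repeated division:
3633 = 23·157 + 22
157 = 7·22 + 3
22 = 7·3 + 1
3 = 3·1 + 0
Since gcd(157, 3633) = 1, back-substitute to write 1 as a combination:
1 = 22 − 7·3
1 = −7·157 + 50·22
1 = 50·3633 − 1157·157
So 157·(-1157) ≡ 1 (mod 3633), and -1157 ≡ 2476 (mod 3633).

2476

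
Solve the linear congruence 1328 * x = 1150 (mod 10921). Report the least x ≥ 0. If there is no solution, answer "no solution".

First find gcd(1328, 10921):
10921 = 8×1328 + 297
1328 = 4×297 + 140
297 = 2×140 + 17
140 = 8×17 + 4
17 = 4×4 + 1
4 = 4×1 + 0
gcd = 1, so a unique solution mod 10921 exists.
Back-substitute for the Bézout coefficients:
1 = 17 − 4·4
1 = −4·140 + 33·17
1 = 33·297 − 70·140
1 = −70·1328 + 313·297
1 = 313·10921 − 2574·1328
So 1328·(-2574) ≡ 1 (mod 10921), giving 1328⁻¹ ≡ 8347.
x ≡ 1328⁻¹·1150 ≡ 8347·1150 ≡ 10412 (mod 10921).

10412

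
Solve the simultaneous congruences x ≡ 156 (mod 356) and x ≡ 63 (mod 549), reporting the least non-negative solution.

Write x = 156 + 356·k. Then 356·k ≡ 63 − 156 ≡ 456 (mod 549).
Need 356⁻¹ mod 549. Extended Euclid on (549, 356):
549 = 1*356 + 193
356 = 1*193 + 163
193 = 1*163 + 30
163 = 5*30 + 13
30 = 2*13 + 4
13 = 3*4 + 1
4 = 4*1 + 0
Back-substitute:
1 = 13 − 3·4
1 = −3·30 + 7·13
1 = 7·163 − 38·30
1 = −38·193 + 45·163
1 = 45·356 − 83·193
1 = −83·549 + 128·356
356⁻¹ ≡ 128 (mod 549), so k ≡ 128·456 ≡ 174 (mod 549).
x = 156 + 356·174 = 62100.

62100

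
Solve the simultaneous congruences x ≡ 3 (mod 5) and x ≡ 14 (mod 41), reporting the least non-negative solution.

Write x = 3 + 5·k. Then 5·k ≡ 14 − 3 ≡ 11 (mod 41).
Need 5⁻¹ mod 41. Extended Euclid on (41, 5):
41 = 8×5 + 1
5 = 5×1 + 0
Back-substitute:
1 = 41 − 8·5
5⁻¹ ≡ 33 (mod 41), so k ≡ 33·11 ≡ 35 (mod 41).
x = 3 + 5·35 = 178.

178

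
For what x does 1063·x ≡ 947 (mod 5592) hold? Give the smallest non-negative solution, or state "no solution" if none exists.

First find gcd(1063, 5592):
5592 = 5*1063 + 277
1063 = 3*277 + 232
277 = 1*232 + 45
232 = 5*45 + 7
45 = 6*7 + 3
7 = 2*3 + 1
3 = 3*1 + 0
gcd = 1, so a unique solution mod 5592 exists.
Back-substitute for the Bézout coefficients:
1 = 7 − 2·3
1 = −2·45 + 13·7
1 = 13·232 − 67·45
1 = −67·277 + 80·232
1 = 80·1063 − 307·277
1 = −307·5592 + 1615·1063
So 1063·(1615) ≡ 1 (mod 5592), giving 1063⁻¹ ≡ 1615.
x ≡ 1063⁻¹·947 ≡ 1615·947 ≡ 2789 (mod 5592).

2789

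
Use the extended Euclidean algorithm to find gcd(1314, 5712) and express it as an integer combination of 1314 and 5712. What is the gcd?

Repeated division:
5712 = 4×1314 + 456
1314 = 2×456 + 402
456 = 1×402 + 54
402 = 7×54 + 24
54 = 2×24 + 6
24 = 4×6 + 0
gcd(1314, 5712) = 6.
Back-substituting:
6 = 54 − 2·24
6 = −2·402 + 15·54
6 = 15·456 − 17·402
6 = −17·1314 + 49·456
6 = 49·5712 − 213·1314
So 6 = (49)·5712 + (-213)·1314.

6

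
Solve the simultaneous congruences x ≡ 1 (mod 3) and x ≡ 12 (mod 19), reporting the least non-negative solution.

31

Write x = 1 + 3·k. Then 3·k ≡ 12 − 1 ≡ 11 (mod 19).
Need 3⁻¹ mod 19. Extended Euclid on (19, 3):
19 = 6·3 + 1
3 = 3·1 + 0
Back-substitute:
1 = 19 − 6·3
3⁻¹ ≡ 13 (mod 19), so k ≡ 13·11 ≡ 10 (mod 19).
x = 1 + 3·10 = 31.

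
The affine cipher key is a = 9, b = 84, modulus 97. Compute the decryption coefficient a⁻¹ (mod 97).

Run Euclid on (97, 9):
97 = 10·9 + 7
9 = 1·7 + 2
7 = 3·2 + 1
2 = 2·1 + 0
Since gcd(9, 97) = 1, back-substitute to write 1 as a combination:
1 = 7 − 3·2
1 = −3·9 + 4·7
1 = 4·97 − 43·9
So 9·(-43) ≡ 1 (mod 97), and -43 ≡ 54 (mod 97).

54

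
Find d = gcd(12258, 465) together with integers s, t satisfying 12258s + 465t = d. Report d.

3

Apply Euclid's algorithm to 12258 and 465:
12258 = 26×465 + 168
465 = 2×168 + 129
168 = 1×129 + 39
129 = 3×39 + 12
39 = 3×12 + 3
12 = 4×3 + 0
gcd(12258, 465) = 3.
Back-substituting:
3 = 39 − 3·12
3 = −3·129 + 10·39
3 = 10·168 − 13·129
3 = −13·465 + 36·168
3 = 36·12258 − 949·465
So 3 = (36)·12258 + (-949)·465.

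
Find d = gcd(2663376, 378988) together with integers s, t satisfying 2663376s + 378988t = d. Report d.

Apply Euclid's algorithm to 2663376 and 378988:
2663376 = 7*378988 + 10460
378988 = 36*10460 + 2428
10460 = 4*2428 + 748
2428 = 3*748 + 184
748 = 4*184 + 12
184 = 15*12 + 4
12 = 3*4 + 0
gcd(2663376, 378988) = 4.
Back-substituting:
4 = 184 − 15·12
4 = −15·748 + 61·184
4 = 61·2428 − 198·748
4 = −198·10460 + 853·2428
4 = 853·378988 − 30906·10460
4 = −30906·2663376 + 217195·378988
So 4 = (-30906)·2663376 + (217195)·378988.

4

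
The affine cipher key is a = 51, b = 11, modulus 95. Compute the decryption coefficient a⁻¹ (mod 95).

41

Run Euclid on (95, 51):
95 = 1·51 + 44
51 = 1·44 + 7
44 = 6·7 + 2
7 = 3·2 + 1
2 = 2·1 + 0
The gcd is 1. Working backward:
1 = 7 − 3·2
1 = −3·44 + 19·7
1 = 19·51 − 22·44
1 = −22·95 + 41·51
So 51·41 ≡ 1 (mod 95).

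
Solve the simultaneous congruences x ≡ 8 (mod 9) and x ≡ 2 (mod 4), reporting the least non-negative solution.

Write x = 8 + 9·k. Then 9·k ≡ 2 − 8 ≡ 2 (mod 4).
Need 9⁻¹ mod 4. Extended Euclid on (4, 1):
4 = 4*1 + 0
9⁻¹ ≡ 1 (mod 4), so k ≡ 1·2 ≡ 2 (mod 4).
x = 8 + 9·2 = 26.

26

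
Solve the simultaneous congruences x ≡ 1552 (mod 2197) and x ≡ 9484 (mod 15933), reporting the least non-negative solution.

Write x = 1552 + 2197·k. Then 2197·k ≡ 9484 − 1552 ≡ 7932 (mod 15933).
Need 2197⁻¹ mod 15933. Extended Euclid on (15933, 2197):
15933 = 7×2197 + 554
2197 = 3×554 + 535
554 = 1×535 + 19
535 = 28×19 + 3
19 = 6×3 + 1
3 = 3×1 + 0
Back-substitute:
1 = 19 − 6·3
1 = −6·535 + 169·19
1 = 169·554 − 175·535
1 = −175·2197 + 694·554
1 = 694·15933 − 5033·2197
2197⁻¹ ≡ 10900 (mod 15933), so k ≡ 10900·7932 ≡ 6342 (mod 15933).
x = 1552 + 2197·6342 = 13934926.

13934926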